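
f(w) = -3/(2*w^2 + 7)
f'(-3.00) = -0.06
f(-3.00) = -0.12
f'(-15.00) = 0.00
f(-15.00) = -0.00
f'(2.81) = 0.06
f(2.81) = -0.13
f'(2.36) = 0.09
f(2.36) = -0.17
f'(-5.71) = -0.01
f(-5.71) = -0.04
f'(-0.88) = -0.14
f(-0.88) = -0.35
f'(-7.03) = -0.01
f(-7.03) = -0.03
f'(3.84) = 0.03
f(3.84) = -0.08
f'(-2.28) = -0.09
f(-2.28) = -0.17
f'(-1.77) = -0.12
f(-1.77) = -0.23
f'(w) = 12*w/(2*w^2 + 7)^2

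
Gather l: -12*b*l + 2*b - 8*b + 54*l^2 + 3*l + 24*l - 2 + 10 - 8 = -6*b + 54*l^2 + l*(27 - 12*b)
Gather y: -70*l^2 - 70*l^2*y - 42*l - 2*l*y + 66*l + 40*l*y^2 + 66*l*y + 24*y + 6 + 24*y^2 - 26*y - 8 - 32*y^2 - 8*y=-70*l^2 + 24*l + y^2*(40*l - 8) + y*(-70*l^2 + 64*l - 10) - 2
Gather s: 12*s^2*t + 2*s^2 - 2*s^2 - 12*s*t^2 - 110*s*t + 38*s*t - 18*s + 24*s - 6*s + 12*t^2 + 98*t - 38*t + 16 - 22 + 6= 12*s^2*t + s*(-12*t^2 - 72*t) + 12*t^2 + 60*t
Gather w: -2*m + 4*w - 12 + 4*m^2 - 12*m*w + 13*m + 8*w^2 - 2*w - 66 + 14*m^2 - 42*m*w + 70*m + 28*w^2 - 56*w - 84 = 18*m^2 + 81*m + 36*w^2 + w*(-54*m - 54) - 162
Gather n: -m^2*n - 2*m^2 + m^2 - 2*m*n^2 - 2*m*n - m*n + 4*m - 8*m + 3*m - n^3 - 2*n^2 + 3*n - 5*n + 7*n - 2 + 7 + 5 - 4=-m^2 - m - n^3 + n^2*(-2*m - 2) + n*(-m^2 - 3*m + 5) + 6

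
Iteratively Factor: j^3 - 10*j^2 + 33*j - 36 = (j - 3)*(j^2 - 7*j + 12) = (j - 3)^2*(j - 4)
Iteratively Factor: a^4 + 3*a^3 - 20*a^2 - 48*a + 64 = (a + 4)*(a^3 - a^2 - 16*a + 16) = (a - 1)*(a + 4)*(a^2 - 16) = (a - 4)*(a - 1)*(a + 4)*(a + 4)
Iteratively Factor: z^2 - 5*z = (z)*(z - 5)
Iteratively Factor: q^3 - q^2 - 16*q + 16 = (q - 4)*(q^2 + 3*q - 4) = (q - 4)*(q + 4)*(q - 1)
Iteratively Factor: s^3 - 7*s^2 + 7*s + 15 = (s - 5)*(s^2 - 2*s - 3) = (s - 5)*(s - 3)*(s + 1)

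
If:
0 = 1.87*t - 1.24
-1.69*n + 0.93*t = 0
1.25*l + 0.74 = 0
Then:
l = -0.59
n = 0.36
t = 0.66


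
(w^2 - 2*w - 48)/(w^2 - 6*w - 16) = (w + 6)/(w + 2)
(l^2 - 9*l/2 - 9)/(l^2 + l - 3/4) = 2*(l - 6)/(2*l - 1)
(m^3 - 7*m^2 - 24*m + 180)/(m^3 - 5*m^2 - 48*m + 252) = (m + 5)/(m + 7)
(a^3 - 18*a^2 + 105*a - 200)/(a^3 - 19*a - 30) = (a^2 - 13*a + 40)/(a^2 + 5*a + 6)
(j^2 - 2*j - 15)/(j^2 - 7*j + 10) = (j + 3)/(j - 2)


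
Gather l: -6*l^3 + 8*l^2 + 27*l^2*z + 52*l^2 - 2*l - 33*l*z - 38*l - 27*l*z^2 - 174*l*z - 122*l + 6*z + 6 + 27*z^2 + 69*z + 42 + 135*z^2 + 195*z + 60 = -6*l^3 + l^2*(27*z + 60) + l*(-27*z^2 - 207*z - 162) + 162*z^2 + 270*z + 108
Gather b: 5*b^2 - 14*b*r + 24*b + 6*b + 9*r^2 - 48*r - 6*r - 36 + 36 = 5*b^2 + b*(30 - 14*r) + 9*r^2 - 54*r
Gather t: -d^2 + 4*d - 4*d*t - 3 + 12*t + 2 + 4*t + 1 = -d^2 + 4*d + t*(16 - 4*d)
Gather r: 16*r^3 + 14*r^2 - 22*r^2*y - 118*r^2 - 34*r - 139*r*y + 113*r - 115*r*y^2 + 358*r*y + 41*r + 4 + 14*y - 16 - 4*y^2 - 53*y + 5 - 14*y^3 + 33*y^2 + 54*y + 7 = 16*r^3 + r^2*(-22*y - 104) + r*(-115*y^2 + 219*y + 120) - 14*y^3 + 29*y^2 + 15*y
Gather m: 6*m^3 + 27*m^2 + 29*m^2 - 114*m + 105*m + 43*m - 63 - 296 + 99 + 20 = 6*m^3 + 56*m^2 + 34*m - 240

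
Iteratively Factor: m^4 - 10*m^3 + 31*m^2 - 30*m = (m - 2)*(m^3 - 8*m^2 + 15*m) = m*(m - 2)*(m^2 - 8*m + 15) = m*(m - 5)*(m - 2)*(m - 3)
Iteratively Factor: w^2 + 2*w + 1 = (w + 1)*(w + 1)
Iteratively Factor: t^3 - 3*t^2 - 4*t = (t)*(t^2 - 3*t - 4) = t*(t + 1)*(t - 4)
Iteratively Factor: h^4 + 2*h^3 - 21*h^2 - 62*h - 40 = (h + 4)*(h^3 - 2*h^2 - 13*h - 10) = (h + 2)*(h + 4)*(h^2 - 4*h - 5) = (h - 5)*(h + 2)*(h + 4)*(h + 1)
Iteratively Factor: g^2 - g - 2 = (g - 2)*(g + 1)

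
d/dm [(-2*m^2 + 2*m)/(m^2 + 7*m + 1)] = 2*(-8*m^2 - 2*m + 1)/(m^4 + 14*m^3 + 51*m^2 + 14*m + 1)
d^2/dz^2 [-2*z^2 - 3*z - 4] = -4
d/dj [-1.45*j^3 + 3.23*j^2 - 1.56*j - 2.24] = -4.35*j^2 + 6.46*j - 1.56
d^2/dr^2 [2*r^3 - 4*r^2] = 12*r - 8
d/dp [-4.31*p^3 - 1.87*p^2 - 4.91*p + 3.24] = -12.93*p^2 - 3.74*p - 4.91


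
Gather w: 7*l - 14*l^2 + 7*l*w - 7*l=-14*l^2 + 7*l*w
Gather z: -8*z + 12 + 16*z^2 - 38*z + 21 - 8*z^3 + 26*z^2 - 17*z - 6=-8*z^3 + 42*z^2 - 63*z + 27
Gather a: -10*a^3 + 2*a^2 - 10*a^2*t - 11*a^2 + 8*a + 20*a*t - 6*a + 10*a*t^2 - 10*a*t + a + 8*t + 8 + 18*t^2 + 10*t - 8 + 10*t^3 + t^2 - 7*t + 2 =-10*a^3 + a^2*(-10*t - 9) + a*(10*t^2 + 10*t + 3) + 10*t^3 + 19*t^2 + 11*t + 2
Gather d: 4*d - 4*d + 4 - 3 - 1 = 0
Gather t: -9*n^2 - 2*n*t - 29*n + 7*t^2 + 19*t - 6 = -9*n^2 - 29*n + 7*t^2 + t*(19 - 2*n) - 6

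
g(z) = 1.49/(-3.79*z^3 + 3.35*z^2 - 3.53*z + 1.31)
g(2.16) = -0.05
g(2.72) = -0.02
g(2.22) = -0.05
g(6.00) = -0.00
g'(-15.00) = 0.00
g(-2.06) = 0.03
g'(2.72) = 0.03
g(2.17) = -0.05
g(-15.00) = 0.00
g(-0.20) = 0.68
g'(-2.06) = 0.03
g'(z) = 1.49*(11.37*z^2 - 6.7*z + 3.53)/(-3.79*z^3 + 3.35*z^2 - 3.53*z + 1.31)^2 = (16.9413*z^2 - 9.983*z + 5.2597)/(3.79*z^3 - 3.35*z^2 + 3.53*z - 1.31)^2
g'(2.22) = 0.07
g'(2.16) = 0.08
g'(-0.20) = 1.67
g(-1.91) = 0.03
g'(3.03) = 0.02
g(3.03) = -0.02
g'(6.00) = 0.00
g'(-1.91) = 0.04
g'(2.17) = 0.07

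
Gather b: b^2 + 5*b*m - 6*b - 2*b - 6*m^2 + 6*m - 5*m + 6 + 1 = b^2 + b*(5*m - 8) - 6*m^2 + m + 7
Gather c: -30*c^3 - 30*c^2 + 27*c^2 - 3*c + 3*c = -30*c^3 - 3*c^2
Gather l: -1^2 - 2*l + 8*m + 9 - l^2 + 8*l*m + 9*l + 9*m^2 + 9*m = -l^2 + l*(8*m + 7) + 9*m^2 + 17*m + 8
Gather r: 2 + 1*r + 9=r + 11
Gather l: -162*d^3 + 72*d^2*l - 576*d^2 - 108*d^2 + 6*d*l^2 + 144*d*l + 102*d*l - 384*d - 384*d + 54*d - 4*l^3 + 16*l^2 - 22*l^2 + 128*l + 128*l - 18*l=-162*d^3 - 684*d^2 - 714*d - 4*l^3 + l^2*(6*d - 6) + l*(72*d^2 + 246*d + 238)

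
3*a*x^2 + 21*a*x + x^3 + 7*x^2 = x*(3*a + x)*(x + 7)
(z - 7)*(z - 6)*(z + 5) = z^3 - 8*z^2 - 23*z + 210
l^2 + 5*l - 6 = (l - 1)*(l + 6)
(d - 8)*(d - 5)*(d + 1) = d^3 - 12*d^2 + 27*d + 40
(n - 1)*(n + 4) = n^2 + 3*n - 4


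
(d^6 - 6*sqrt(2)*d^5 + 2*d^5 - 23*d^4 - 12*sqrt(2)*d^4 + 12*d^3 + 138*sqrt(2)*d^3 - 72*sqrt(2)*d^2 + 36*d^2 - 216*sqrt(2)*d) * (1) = d^6 - 6*sqrt(2)*d^5 + 2*d^5 - 23*d^4 - 12*sqrt(2)*d^4 + 12*d^3 + 138*sqrt(2)*d^3 - 72*sqrt(2)*d^2 + 36*d^2 - 216*sqrt(2)*d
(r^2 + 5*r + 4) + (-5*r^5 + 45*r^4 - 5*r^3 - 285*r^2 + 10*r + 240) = -5*r^5 + 45*r^4 - 5*r^3 - 284*r^2 + 15*r + 244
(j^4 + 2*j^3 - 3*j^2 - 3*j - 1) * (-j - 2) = -j^5 - 4*j^4 - j^3 + 9*j^2 + 7*j + 2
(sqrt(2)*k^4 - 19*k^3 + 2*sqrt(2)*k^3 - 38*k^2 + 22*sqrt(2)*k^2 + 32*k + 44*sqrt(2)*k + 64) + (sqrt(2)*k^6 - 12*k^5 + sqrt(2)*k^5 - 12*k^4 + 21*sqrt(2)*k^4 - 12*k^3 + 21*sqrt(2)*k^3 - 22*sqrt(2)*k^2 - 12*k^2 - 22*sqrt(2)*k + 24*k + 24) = sqrt(2)*k^6 - 12*k^5 + sqrt(2)*k^5 - 12*k^4 + 22*sqrt(2)*k^4 - 31*k^3 + 23*sqrt(2)*k^3 - 50*k^2 + 22*sqrt(2)*k + 56*k + 88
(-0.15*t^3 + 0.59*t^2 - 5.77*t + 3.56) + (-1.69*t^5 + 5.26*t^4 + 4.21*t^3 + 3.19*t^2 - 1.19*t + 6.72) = -1.69*t^5 + 5.26*t^4 + 4.06*t^3 + 3.78*t^2 - 6.96*t + 10.28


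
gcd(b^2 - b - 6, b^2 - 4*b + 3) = b - 3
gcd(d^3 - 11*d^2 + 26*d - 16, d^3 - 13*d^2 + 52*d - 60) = d - 2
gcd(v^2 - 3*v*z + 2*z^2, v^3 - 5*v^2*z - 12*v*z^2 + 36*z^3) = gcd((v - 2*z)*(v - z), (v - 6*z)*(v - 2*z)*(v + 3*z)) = -v + 2*z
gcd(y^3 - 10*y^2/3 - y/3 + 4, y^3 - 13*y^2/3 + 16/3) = y^2 - y/3 - 4/3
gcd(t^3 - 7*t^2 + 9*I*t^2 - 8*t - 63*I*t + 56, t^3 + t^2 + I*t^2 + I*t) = t + I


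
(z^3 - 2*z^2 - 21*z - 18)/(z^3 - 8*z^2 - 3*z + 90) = (z + 1)/(z - 5)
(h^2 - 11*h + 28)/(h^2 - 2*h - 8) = (h - 7)/(h + 2)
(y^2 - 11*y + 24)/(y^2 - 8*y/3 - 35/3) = 3*(-y^2 + 11*y - 24)/(-3*y^2 + 8*y + 35)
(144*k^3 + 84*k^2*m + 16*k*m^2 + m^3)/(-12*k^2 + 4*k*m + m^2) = (-24*k^2 - 10*k*m - m^2)/(2*k - m)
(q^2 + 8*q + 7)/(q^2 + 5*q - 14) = (q + 1)/(q - 2)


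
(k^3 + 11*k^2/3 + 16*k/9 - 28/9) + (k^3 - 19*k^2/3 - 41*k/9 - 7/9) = 2*k^3 - 8*k^2/3 - 25*k/9 - 35/9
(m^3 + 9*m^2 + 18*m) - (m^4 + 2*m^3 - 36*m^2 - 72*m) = -m^4 - m^3 + 45*m^2 + 90*m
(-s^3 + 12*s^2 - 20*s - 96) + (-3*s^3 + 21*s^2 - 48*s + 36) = -4*s^3 + 33*s^2 - 68*s - 60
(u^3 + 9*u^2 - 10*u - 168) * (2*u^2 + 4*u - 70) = 2*u^5 + 22*u^4 - 54*u^3 - 1006*u^2 + 28*u + 11760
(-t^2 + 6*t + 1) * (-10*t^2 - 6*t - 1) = 10*t^4 - 54*t^3 - 45*t^2 - 12*t - 1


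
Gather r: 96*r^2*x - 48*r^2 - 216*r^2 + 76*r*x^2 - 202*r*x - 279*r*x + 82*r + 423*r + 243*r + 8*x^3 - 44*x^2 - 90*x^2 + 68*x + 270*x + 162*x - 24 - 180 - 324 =r^2*(96*x - 264) + r*(76*x^2 - 481*x + 748) + 8*x^3 - 134*x^2 + 500*x - 528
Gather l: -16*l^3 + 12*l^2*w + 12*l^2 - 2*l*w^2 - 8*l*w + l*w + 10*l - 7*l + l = -16*l^3 + l^2*(12*w + 12) + l*(-2*w^2 - 7*w + 4)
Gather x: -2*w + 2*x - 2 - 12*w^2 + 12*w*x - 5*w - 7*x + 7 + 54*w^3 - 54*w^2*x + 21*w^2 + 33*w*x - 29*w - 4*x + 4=54*w^3 + 9*w^2 - 36*w + x*(-54*w^2 + 45*w - 9) + 9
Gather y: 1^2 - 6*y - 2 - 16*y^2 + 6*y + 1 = -16*y^2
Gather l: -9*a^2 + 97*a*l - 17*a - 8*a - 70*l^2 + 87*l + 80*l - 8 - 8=-9*a^2 - 25*a - 70*l^2 + l*(97*a + 167) - 16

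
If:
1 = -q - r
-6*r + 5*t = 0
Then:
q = -5*t/6 - 1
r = 5*t/6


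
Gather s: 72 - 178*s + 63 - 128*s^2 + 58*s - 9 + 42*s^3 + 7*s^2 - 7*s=42*s^3 - 121*s^2 - 127*s + 126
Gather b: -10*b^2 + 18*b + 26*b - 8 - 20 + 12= -10*b^2 + 44*b - 16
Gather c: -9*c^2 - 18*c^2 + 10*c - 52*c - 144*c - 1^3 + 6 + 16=-27*c^2 - 186*c + 21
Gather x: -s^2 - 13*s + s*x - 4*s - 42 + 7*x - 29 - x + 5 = -s^2 - 17*s + x*(s + 6) - 66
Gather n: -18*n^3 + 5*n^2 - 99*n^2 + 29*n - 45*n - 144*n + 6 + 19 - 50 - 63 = -18*n^3 - 94*n^2 - 160*n - 88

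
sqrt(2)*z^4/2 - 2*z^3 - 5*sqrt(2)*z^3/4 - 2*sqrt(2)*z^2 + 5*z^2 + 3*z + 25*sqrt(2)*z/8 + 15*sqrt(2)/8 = (z - 3)*(z + 1/2)*(z - 5*sqrt(2)/2)*(sqrt(2)*z/2 + 1/2)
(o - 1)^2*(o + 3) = o^3 + o^2 - 5*o + 3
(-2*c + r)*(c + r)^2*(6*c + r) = -12*c^4 - 20*c^3*r - 3*c^2*r^2 + 6*c*r^3 + r^4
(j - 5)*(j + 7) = j^2 + 2*j - 35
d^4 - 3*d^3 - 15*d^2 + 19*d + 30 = (d - 5)*(d - 2)*(d + 1)*(d + 3)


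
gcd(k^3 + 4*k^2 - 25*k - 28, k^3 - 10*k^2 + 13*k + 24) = k + 1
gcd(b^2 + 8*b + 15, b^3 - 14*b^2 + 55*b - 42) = 1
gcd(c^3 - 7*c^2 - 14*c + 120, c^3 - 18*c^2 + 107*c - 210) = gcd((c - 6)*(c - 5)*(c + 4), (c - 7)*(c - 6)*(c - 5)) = c^2 - 11*c + 30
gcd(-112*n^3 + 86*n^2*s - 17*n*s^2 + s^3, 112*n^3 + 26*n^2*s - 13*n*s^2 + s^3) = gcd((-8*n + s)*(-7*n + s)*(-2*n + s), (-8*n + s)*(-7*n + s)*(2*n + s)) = 56*n^2 - 15*n*s + s^2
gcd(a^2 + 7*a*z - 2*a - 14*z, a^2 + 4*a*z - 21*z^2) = a + 7*z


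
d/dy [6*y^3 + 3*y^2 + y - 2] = 18*y^2 + 6*y + 1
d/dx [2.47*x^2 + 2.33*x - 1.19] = 4.94*x + 2.33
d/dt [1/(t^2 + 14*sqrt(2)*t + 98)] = 2*(-t - 7*sqrt(2))/(t^2 + 14*sqrt(2)*t + 98)^2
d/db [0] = 0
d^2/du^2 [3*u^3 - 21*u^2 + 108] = 18*u - 42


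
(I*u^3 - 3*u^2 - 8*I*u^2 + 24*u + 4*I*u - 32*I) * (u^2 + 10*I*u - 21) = I*u^5 - 13*u^4 - 8*I*u^4 + 104*u^3 - 47*I*u^3 + 23*u^2 + 376*I*u^2 - 184*u - 84*I*u + 672*I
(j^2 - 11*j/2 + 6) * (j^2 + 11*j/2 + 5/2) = j^4 - 87*j^2/4 + 77*j/4 + 15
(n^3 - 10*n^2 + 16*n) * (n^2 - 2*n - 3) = n^5 - 12*n^4 + 33*n^3 - 2*n^2 - 48*n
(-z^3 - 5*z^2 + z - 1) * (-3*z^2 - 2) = 3*z^5 + 15*z^4 - z^3 + 13*z^2 - 2*z + 2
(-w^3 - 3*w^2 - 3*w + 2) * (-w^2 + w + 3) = w^5 + 2*w^4 - 3*w^3 - 14*w^2 - 7*w + 6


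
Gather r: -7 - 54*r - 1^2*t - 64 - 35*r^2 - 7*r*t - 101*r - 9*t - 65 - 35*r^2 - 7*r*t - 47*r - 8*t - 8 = -70*r^2 + r*(-14*t - 202) - 18*t - 144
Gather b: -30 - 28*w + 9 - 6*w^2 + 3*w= -6*w^2 - 25*w - 21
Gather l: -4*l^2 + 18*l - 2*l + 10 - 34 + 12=-4*l^2 + 16*l - 12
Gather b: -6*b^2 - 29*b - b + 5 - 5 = -6*b^2 - 30*b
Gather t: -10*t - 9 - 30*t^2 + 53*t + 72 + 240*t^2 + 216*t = 210*t^2 + 259*t + 63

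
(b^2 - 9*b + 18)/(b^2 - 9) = (b - 6)/(b + 3)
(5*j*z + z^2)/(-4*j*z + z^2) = (5*j + z)/(-4*j + z)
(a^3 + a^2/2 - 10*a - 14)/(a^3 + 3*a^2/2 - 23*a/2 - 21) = (a + 2)/(a + 3)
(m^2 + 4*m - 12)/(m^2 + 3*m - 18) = (m - 2)/(m - 3)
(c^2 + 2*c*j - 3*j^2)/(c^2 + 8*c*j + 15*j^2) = (c - j)/(c + 5*j)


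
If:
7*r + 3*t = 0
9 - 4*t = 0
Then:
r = -27/28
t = 9/4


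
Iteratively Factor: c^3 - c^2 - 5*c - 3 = (c + 1)*(c^2 - 2*c - 3) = (c + 1)^2*(c - 3)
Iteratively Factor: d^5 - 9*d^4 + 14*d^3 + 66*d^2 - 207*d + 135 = (d - 3)*(d^4 - 6*d^3 - 4*d^2 + 54*d - 45) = (d - 3)*(d - 1)*(d^3 - 5*d^2 - 9*d + 45) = (d - 3)^2*(d - 1)*(d^2 - 2*d - 15) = (d - 3)^2*(d - 1)*(d + 3)*(d - 5)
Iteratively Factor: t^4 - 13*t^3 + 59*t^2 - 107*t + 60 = (t - 4)*(t^3 - 9*t^2 + 23*t - 15) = (t - 4)*(t - 1)*(t^2 - 8*t + 15) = (t - 4)*(t - 3)*(t - 1)*(t - 5)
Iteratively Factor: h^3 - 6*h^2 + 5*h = (h - 1)*(h^2 - 5*h) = (h - 5)*(h - 1)*(h)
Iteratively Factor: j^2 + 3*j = (j)*(j + 3)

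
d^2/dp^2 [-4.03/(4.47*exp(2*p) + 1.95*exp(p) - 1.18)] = (-4.03*(8.94*exp(p) + 1.95)*(17.88*exp(p) + 3.9)*exp(p) + (72.0564*exp(p) + 7.8585)*(4.47*exp(2*p) + 1.95*exp(p) - 1.18))*exp(p)/(4.47*exp(2*p) + 1.95*exp(p) - 1.18)^3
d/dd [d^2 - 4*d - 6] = 2*d - 4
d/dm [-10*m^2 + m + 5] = 1 - 20*m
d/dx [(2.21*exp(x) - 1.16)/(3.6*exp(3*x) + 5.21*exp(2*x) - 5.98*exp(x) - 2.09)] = (-15.912*exp(3*x) + 1.0139*exp(2*x) + 12.0872*exp(x) - 11.5557)*exp(x)/(12.96*exp(6*x) + 37.512*exp(5*x) - 15.9119*exp(4*x) - 77.3596*exp(3*x) + 13.9826*exp(2*x) + 24.9964*exp(x) + 4.3681)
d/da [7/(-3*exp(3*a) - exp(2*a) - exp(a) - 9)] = (63*exp(2*a) + 14*exp(a) + 7)*exp(a)/(3*exp(3*a) + exp(2*a) + exp(a) + 9)^2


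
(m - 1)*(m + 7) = m^2 + 6*m - 7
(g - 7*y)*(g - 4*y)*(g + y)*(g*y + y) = g^4*y - 10*g^3*y^2 + g^3*y + 17*g^2*y^3 - 10*g^2*y^2 + 28*g*y^4 + 17*g*y^3 + 28*y^4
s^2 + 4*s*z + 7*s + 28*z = (s + 7)*(s + 4*z)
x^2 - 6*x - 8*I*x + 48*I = (x - 6)*(x - 8*I)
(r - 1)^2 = r^2 - 2*r + 1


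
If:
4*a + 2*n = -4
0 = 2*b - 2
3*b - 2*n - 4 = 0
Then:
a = -3/4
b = 1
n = -1/2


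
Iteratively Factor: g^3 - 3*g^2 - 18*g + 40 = (g - 5)*(g^2 + 2*g - 8) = (g - 5)*(g - 2)*(g + 4)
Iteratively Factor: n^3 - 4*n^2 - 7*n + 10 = (n - 1)*(n^2 - 3*n - 10) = (n - 5)*(n - 1)*(n + 2)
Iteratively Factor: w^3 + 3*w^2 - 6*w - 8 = (w + 4)*(w^2 - w - 2) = (w + 1)*(w + 4)*(w - 2)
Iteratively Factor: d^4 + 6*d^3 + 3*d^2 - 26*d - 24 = (d + 4)*(d^3 + 2*d^2 - 5*d - 6) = (d - 2)*(d + 4)*(d^2 + 4*d + 3) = (d - 2)*(d + 1)*(d + 4)*(d + 3)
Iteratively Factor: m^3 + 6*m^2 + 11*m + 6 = (m + 1)*(m^2 + 5*m + 6) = (m + 1)*(m + 3)*(m + 2)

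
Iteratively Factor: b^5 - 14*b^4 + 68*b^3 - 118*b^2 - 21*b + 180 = (b - 3)*(b^4 - 11*b^3 + 35*b^2 - 13*b - 60) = (b - 5)*(b - 3)*(b^3 - 6*b^2 + 5*b + 12) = (b - 5)*(b - 3)^2*(b^2 - 3*b - 4) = (b - 5)*(b - 4)*(b - 3)^2*(b + 1)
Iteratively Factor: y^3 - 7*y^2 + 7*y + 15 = (y + 1)*(y^2 - 8*y + 15) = (y - 5)*(y + 1)*(y - 3)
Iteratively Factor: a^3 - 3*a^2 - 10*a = (a - 5)*(a^2 + 2*a) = (a - 5)*(a + 2)*(a)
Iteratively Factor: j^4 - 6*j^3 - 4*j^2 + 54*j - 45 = (j - 1)*(j^3 - 5*j^2 - 9*j + 45) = (j - 1)*(j + 3)*(j^2 - 8*j + 15) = (j - 3)*(j - 1)*(j + 3)*(j - 5)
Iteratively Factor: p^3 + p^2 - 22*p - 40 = (p + 4)*(p^2 - 3*p - 10) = (p + 2)*(p + 4)*(p - 5)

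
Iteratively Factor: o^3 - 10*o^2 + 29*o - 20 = (o - 1)*(o^2 - 9*o + 20) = (o - 5)*(o - 1)*(o - 4)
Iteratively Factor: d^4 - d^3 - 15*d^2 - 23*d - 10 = (d + 2)*(d^3 - 3*d^2 - 9*d - 5) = (d - 5)*(d + 2)*(d^2 + 2*d + 1) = (d - 5)*(d + 1)*(d + 2)*(d + 1)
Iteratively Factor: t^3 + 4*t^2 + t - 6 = (t - 1)*(t^2 + 5*t + 6) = (t - 1)*(t + 3)*(t + 2)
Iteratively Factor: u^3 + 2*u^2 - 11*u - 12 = (u - 3)*(u^2 + 5*u + 4) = (u - 3)*(u + 1)*(u + 4)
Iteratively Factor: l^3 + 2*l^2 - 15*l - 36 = (l + 3)*(l^2 - l - 12) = (l - 4)*(l + 3)*(l + 3)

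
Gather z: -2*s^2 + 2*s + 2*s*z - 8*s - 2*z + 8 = -2*s^2 - 6*s + z*(2*s - 2) + 8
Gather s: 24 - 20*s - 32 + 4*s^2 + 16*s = 4*s^2 - 4*s - 8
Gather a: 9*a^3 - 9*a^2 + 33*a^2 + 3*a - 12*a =9*a^3 + 24*a^2 - 9*a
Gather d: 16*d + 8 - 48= 16*d - 40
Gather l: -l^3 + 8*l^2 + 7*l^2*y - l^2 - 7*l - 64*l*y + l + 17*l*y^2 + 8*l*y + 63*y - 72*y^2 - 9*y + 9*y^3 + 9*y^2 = -l^3 + l^2*(7*y + 7) + l*(17*y^2 - 56*y - 6) + 9*y^3 - 63*y^2 + 54*y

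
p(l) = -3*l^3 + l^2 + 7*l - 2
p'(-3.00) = -80.00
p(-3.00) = 67.00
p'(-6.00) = -329.00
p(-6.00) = 640.00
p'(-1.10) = -6.09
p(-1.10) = -4.50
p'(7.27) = -454.14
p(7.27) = -1050.98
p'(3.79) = -114.70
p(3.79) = -124.43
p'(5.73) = -277.04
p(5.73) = -493.45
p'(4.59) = -173.43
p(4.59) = -238.91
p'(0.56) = 5.30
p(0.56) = 1.71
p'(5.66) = -270.00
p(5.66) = -474.31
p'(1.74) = -16.77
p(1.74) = -2.60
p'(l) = -9*l^2 + 2*l + 7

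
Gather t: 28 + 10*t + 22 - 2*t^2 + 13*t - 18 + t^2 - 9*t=-t^2 + 14*t + 32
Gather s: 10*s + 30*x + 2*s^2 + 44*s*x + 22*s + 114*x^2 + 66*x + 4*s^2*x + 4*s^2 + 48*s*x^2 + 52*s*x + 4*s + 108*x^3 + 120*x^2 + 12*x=s^2*(4*x + 6) + s*(48*x^2 + 96*x + 36) + 108*x^3 + 234*x^2 + 108*x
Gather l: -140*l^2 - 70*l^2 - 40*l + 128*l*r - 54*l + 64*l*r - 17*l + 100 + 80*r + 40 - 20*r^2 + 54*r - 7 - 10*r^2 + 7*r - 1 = -210*l^2 + l*(192*r - 111) - 30*r^2 + 141*r + 132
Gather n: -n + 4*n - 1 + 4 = 3*n + 3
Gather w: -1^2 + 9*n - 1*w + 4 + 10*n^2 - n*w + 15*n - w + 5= 10*n^2 + 24*n + w*(-n - 2) + 8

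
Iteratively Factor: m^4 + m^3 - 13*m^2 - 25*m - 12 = (m + 1)*(m^3 - 13*m - 12) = (m + 1)^2*(m^2 - m - 12) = (m - 4)*(m + 1)^2*(m + 3)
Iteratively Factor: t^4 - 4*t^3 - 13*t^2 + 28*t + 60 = (t + 2)*(t^3 - 6*t^2 - t + 30) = (t - 5)*(t + 2)*(t^2 - t - 6) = (t - 5)*(t - 3)*(t + 2)*(t + 2)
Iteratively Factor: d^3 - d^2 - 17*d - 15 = (d - 5)*(d^2 + 4*d + 3) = (d - 5)*(d + 3)*(d + 1)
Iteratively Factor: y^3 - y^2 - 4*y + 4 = (y - 2)*(y^2 + y - 2) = (y - 2)*(y + 2)*(y - 1)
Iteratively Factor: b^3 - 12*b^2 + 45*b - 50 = (b - 2)*(b^2 - 10*b + 25) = (b - 5)*(b - 2)*(b - 5)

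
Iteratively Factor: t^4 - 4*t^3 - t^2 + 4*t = (t)*(t^3 - 4*t^2 - t + 4) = t*(t + 1)*(t^2 - 5*t + 4) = t*(t - 4)*(t + 1)*(t - 1)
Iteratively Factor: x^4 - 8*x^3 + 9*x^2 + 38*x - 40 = (x - 5)*(x^3 - 3*x^2 - 6*x + 8) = (x - 5)*(x - 4)*(x^2 + x - 2) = (x - 5)*(x - 4)*(x + 2)*(x - 1)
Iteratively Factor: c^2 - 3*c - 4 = (c + 1)*(c - 4)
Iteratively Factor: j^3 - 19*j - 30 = (j + 2)*(j^2 - 2*j - 15) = (j + 2)*(j + 3)*(j - 5)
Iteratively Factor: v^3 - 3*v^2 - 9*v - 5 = (v + 1)*(v^2 - 4*v - 5) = (v + 1)^2*(v - 5)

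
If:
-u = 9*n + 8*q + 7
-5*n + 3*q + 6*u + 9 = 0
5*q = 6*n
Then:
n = -33/113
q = -198/565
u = -886/565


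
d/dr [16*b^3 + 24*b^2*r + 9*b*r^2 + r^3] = 24*b^2 + 18*b*r + 3*r^2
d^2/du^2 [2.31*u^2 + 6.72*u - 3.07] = 4.62000000000000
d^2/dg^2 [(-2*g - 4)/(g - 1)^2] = 4*(-g - 8)/(g - 1)^4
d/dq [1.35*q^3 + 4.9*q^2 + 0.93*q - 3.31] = 4.05*q^2 + 9.8*q + 0.93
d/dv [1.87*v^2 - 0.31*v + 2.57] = 3.74*v - 0.31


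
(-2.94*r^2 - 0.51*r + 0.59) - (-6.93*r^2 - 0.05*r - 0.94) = 3.99*r^2 - 0.46*r + 1.53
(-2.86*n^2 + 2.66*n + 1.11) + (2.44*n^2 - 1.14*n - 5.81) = -0.42*n^2 + 1.52*n - 4.7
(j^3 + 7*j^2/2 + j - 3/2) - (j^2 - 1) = j^3 + 5*j^2/2 + j - 1/2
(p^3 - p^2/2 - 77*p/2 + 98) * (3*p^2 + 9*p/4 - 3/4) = 3*p^5 + 3*p^4/4 - 939*p^3/8 + 831*p^2/4 + 1995*p/8 - 147/2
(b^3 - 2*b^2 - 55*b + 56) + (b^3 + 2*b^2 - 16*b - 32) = 2*b^3 - 71*b + 24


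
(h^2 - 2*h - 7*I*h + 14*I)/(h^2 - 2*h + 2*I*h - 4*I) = (h - 7*I)/(h + 2*I)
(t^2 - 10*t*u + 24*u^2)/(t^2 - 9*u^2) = (t^2 - 10*t*u + 24*u^2)/(t^2 - 9*u^2)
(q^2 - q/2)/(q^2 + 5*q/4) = 2*(2*q - 1)/(4*q + 5)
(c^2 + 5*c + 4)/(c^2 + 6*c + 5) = (c + 4)/(c + 5)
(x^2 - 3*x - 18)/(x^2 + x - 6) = (x - 6)/(x - 2)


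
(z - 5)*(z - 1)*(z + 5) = z^3 - z^2 - 25*z + 25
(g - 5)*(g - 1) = g^2 - 6*g + 5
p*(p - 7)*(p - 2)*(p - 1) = p^4 - 10*p^3 + 23*p^2 - 14*p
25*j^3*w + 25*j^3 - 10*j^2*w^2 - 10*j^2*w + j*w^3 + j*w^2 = (-5*j + w)^2*(j*w + j)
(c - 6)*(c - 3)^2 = c^3 - 12*c^2 + 45*c - 54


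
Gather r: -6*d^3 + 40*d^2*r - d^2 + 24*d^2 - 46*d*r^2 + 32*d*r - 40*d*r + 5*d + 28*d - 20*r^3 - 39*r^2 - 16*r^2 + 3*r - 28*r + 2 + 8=-6*d^3 + 23*d^2 + 33*d - 20*r^3 + r^2*(-46*d - 55) + r*(40*d^2 - 8*d - 25) + 10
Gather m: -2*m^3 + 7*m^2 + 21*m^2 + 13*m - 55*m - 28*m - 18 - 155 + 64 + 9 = -2*m^3 + 28*m^2 - 70*m - 100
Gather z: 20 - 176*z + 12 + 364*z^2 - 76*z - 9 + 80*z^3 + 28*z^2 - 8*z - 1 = 80*z^3 + 392*z^2 - 260*z + 22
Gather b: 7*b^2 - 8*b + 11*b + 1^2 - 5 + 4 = 7*b^2 + 3*b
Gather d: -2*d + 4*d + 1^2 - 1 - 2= 2*d - 2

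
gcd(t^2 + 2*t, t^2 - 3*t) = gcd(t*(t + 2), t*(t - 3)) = t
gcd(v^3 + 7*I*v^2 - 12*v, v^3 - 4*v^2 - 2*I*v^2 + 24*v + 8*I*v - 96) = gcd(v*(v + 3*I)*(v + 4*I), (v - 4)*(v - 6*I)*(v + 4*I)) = v + 4*I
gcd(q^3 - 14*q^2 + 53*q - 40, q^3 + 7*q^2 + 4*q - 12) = q - 1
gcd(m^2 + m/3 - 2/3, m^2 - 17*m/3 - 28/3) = 1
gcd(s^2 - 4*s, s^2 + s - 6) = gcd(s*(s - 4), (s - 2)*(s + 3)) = 1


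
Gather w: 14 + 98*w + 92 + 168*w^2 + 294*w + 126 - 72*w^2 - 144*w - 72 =96*w^2 + 248*w + 160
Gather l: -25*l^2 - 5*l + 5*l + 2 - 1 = 1 - 25*l^2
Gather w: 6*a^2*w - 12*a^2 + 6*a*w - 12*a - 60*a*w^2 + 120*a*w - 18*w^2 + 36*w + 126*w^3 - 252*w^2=-12*a^2 - 12*a + 126*w^3 + w^2*(-60*a - 270) + w*(6*a^2 + 126*a + 36)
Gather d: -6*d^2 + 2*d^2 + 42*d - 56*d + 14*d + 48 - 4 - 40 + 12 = 16 - 4*d^2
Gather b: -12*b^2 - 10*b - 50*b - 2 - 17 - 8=-12*b^2 - 60*b - 27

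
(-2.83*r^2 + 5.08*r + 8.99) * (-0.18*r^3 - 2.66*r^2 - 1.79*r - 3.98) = 0.5094*r^5 + 6.6134*r^4 - 10.0653*r^3 - 21.7432*r^2 - 36.3105*r - 35.7802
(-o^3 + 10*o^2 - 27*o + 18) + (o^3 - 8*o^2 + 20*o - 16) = 2*o^2 - 7*o + 2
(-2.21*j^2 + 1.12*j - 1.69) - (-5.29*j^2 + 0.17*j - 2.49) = 3.08*j^2 + 0.95*j + 0.8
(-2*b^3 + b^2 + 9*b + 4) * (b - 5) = -2*b^4 + 11*b^3 + 4*b^2 - 41*b - 20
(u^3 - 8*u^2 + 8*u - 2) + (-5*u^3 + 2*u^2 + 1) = -4*u^3 - 6*u^2 + 8*u - 1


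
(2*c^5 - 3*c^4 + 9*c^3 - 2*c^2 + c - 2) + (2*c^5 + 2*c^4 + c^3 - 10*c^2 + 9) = 4*c^5 - c^4 + 10*c^3 - 12*c^2 + c + 7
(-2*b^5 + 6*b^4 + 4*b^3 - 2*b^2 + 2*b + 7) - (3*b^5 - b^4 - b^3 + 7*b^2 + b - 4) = -5*b^5 + 7*b^4 + 5*b^3 - 9*b^2 + b + 11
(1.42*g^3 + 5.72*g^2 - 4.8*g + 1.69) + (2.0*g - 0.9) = 1.42*g^3 + 5.72*g^2 - 2.8*g + 0.79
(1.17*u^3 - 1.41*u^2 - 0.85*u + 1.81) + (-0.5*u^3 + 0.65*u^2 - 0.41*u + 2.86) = 0.67*u^3 - 0.76*u^2 - 1.26*u + 4.67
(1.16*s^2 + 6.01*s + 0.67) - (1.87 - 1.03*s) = 1.16*s^2 + 7.04*s - 1.2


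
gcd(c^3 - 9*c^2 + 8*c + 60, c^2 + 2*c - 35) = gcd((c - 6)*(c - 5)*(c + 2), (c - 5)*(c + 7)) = c - 5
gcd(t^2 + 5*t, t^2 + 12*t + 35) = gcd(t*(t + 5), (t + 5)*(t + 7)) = t + 5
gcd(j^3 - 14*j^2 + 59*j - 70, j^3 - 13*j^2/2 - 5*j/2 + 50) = j - 5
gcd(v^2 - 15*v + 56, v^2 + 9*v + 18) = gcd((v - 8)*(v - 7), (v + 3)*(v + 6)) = 1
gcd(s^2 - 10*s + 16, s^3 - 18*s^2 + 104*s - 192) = s - 8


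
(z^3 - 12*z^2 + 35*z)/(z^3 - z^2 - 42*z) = (z - 5)/(z + 6)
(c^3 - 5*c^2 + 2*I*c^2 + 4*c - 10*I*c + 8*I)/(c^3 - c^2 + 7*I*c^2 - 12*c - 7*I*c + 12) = (c^2 + 2*c*(-2 + I) - 8*I)/(c^2 + 7*I*c - 12)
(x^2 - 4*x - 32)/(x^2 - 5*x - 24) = (x + 4)/(x + 3)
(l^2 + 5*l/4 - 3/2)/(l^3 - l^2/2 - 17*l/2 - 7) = (4*l - 3)/(2*(2*l^2 - 5*l - 7))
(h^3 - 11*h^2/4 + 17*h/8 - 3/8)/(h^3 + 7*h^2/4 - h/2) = (2*h^2 - 5*h + 3)/(2*h*(h + 2))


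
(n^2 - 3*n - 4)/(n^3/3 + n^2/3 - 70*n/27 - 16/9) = 27*(n^2 - 3*n - 4)/(9*n^3 + 9*n^2 - 70*n - 48)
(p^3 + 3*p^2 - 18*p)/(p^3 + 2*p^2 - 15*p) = (p + 6)/(p + 5)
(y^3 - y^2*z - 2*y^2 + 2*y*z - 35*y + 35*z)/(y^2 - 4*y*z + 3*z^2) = (y^2 - 2*y - 35)/(y - 3*z)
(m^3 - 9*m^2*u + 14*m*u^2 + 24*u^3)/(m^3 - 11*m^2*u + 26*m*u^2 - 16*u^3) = (m^3 - 9*m^2*u + 14*m*u^2 + 24*u^3)/(m^3 - 11*m^2*u + 26*m*u^2 - 16*u^3)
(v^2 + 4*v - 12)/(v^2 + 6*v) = (v - 2)/v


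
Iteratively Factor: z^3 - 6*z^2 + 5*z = (z)*(z^2 - 6*z + 5) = z*(z - 5)*(z - 1)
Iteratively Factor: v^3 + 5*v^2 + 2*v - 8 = (v - 1)*(v^2 + 6*v + 8) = (v - 1)*(v + 2)*(v + 4)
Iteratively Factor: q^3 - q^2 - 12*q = (q)*(q^2 - q - 12) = q*(q + 3)*(q - 4)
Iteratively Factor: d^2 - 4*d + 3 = (d - 1)*(d - 3)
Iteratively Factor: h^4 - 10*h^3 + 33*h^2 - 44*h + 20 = (h - 2)*(h^3 - 8*h^2 + 17*h - 10) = (h - 2)*(h - 1)*(h^2 - 7*h + 10) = (h - 5)*(h - 2)*(h - 1)*(h - 2)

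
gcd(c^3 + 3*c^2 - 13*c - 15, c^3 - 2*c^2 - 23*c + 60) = c^2 + 2*c - 15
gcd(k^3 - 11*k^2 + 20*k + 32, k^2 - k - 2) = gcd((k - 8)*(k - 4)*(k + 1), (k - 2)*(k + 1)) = k + 1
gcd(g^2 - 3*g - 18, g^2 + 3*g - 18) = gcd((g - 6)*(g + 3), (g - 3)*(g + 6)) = 1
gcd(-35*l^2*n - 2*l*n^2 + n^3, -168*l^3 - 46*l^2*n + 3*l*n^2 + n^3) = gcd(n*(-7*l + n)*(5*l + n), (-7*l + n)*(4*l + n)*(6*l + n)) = 7*l - n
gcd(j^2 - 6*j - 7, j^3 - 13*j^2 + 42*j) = j - 7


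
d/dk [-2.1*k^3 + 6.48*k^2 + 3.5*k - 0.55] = -6.3*k^2 + 12.96*k + 3.5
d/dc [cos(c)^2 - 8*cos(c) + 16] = 2*(4 - cos(c))*sin(c)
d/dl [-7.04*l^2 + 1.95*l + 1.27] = 1.95 - 14.08*l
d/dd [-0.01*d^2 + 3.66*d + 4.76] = 3.66 - 0.02*d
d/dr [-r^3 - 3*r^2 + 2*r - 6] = -3*r^2 - 6*r + 2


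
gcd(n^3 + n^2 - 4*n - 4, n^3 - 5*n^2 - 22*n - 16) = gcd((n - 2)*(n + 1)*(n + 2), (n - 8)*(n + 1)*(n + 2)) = n^2 + 3*n + 2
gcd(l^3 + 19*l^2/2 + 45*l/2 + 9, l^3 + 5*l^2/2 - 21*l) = l + 6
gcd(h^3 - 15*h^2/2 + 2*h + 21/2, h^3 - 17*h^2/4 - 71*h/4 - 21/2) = h - 7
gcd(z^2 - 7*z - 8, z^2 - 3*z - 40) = z - 8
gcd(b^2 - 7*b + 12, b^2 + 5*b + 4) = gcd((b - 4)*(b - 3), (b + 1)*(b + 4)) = 1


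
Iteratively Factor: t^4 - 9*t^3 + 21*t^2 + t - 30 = (t + 1)*(t^3 - 10*t^2 + 31*t - 30) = (t - 5)*(t + 1)*(t^2 - 5*t + 6) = (t - 5)*(t - 2)*(t + 1)*(t - 3)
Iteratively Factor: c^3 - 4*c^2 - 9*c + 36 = (c - 4)*(c^2 - 9) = (c - 4)*(c - 3)*(c + 3)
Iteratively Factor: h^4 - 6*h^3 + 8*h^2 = (h - 2)*(h^3 - 4*h^2) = h*(h - 2)*(h^2 - 4*h) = h^2*(h - 2)*(h - 4)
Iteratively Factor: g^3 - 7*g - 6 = (g + 1)*(g^2 - g - 6) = (g - 3)*(g + 1)*(g + 2)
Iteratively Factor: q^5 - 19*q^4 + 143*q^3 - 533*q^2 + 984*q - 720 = (q - 3)*(q^4 - 16*q^3 + 95*q^2 - 248*q + 240) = (q - 5)*(q - 3)*(q^3 - 11*q^2 + 40*q - 48) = (q - 5)*(q - 3)^2*(q^2 - 8*q + 16) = (q - 5)*(q - 4)*(q - 3)^2*(q - 4)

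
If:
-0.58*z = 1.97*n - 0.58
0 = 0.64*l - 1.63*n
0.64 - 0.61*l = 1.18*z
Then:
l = 0.56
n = 0.22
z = 0.25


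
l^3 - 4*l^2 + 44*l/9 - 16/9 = (l - 2)*(l - 4/3)*(l - 2/3)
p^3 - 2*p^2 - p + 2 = (p - 2)*(p - 1)*(p + 1)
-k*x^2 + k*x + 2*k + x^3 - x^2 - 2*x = (-k + x)*(x - 2)*(x + 1)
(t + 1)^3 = t^3 + 3*t^2 + 3*t + 1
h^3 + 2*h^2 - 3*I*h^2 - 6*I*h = h*(h + 2)*(h - 3*I)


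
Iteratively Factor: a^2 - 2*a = (a - 2)*(a)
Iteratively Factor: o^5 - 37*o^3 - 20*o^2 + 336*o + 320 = (o - 5)*(o^4 + 5*o^3 - 12*o^2 - 80*o - 64) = (o - 5)*(o + 4)*(o^3 + o^2 - 16*o - 16) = (o - 5)*(o + 4)^2*(o^2 - 3*o - 4) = (o - 5)*(o + 1)*(o + 4)^2*(o - 4)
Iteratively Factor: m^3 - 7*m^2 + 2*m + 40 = (m + 2)*(m^2 - 9*m + 20) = (m - 5)*(m + 2)*(m - 4)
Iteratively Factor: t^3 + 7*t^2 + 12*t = (t)*(t^2 + 7*t + 12) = t*(t + 4)*(t + 3)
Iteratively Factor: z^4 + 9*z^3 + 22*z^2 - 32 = (z + 2)*(z^3 + 7*z^2 + 8*z - 16) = (z + 2)*(z + 4)*(z^2 + 3*z - 4) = (z - 1)*(z + 2)*(z + 4)*(z + 4)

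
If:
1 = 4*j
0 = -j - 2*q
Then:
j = 1/4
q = -1/8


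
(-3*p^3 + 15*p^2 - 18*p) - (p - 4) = -3*p^3 + 15*p^2 - 19*p + 4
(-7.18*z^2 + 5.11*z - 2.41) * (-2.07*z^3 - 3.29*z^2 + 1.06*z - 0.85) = 14.8626*z^5 + 13.0445*z^4 - 19.434*z^3 + 19.4485*z^2 - 6.8981*z + 2.0485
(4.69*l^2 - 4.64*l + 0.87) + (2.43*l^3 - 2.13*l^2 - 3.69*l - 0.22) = 2.43*l^3 + 2.56*l^2 - 8.33*l + 0.65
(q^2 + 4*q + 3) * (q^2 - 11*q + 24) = q^4 - 7*q^3 - 17*q^2 + 63*q + 72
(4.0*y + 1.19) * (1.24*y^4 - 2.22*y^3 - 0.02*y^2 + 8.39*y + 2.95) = 4.96*y^5 - 7.4044*y^4 - 2.7218*y^3 + 33.5362*y^2 + 21.7841*y + 3.5105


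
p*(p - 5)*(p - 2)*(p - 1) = p^4 - 8*p^3 + 17*p^2 - 10*p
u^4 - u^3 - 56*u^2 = u^2*(u - 8)*(u + 7)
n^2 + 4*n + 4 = (n + 2)^2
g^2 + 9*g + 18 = (g + 3)*(g + 6)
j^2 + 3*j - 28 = (j - 4)*(j + 7)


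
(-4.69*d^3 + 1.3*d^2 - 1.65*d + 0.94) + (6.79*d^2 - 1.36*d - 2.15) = -4.69*d^3 + 8.09*d^2 - 3.01*d - 1.21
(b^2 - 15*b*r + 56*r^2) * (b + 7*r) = b^3 - 8*b^2*r - 49*b*r^2 + 392*r^3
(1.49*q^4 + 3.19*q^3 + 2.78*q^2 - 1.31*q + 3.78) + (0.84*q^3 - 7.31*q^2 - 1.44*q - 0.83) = 1.49*q^4 + 4.03*q^3 - 4.53*q^2 - 2.75*q + 2.95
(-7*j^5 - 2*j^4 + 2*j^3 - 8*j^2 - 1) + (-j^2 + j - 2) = -7*j^5 - 2*j^4 + 2*j^3 - 9*j^2 + j - 3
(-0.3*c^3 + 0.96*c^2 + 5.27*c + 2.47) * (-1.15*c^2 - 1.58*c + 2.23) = 0.345*c^5 - 0.63*c^4 - 8.2463*c^3 - 9.0263*c^2 + 7.8495*c + 5.5081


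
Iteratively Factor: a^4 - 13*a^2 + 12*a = (a - 3)*(a^3 + 3*a^2 - 4*a) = (a - 3)*(a - 1)*(a^2 + 4*a) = a*(a - 3)*(a - 1)*(a + 4)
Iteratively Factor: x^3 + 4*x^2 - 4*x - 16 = (x + 4)*(x^2 - 4) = (x - 2)*(x + 4)*(x + 2)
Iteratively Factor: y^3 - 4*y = (y)*(y^2 - 4) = y*(y - 2)*(y + 2)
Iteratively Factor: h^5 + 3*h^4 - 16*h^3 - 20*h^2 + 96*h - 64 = (h - 2)*(h^4 + 5*h^3 - 6*h^2 - 32*h + 32) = (h - 2)*(h + 4)*(h^3 + h^2 - 10*h + 8) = (h - 2)^2*(h + 4)*(h^2 + 3*h - 4) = (h - 2)^2*(h - 1)*(h + 4)*(h + 4)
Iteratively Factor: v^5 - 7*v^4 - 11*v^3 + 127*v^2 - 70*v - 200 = (v + 4)*(v^4 - 11*v^3 + 33*v^2 - 5*v - 50) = (v - 5)*(v + 4)*(v^3 - 6*v^2 + 3*v + 10) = (v - 5)*(v - 2)*(v + 4)*(v^2 - 4*v - 5) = (v - 5)*(v - 2)*(v + 1)*(v + 4)*(v - 5)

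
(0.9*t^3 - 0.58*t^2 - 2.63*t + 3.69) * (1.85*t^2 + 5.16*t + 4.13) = 1.665*t^5 + 3.571*t^4 - 4.1413*t^3 - 9.1397*t^2 + 8.1785*t + 15.2397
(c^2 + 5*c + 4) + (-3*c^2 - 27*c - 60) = -2*c^2 - 22*c - 56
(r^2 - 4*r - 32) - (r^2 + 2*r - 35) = 3 - 6*r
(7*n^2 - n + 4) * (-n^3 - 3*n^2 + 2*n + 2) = -7*n^5 - 20*n^4 + 13*n^3 + 6*n + 8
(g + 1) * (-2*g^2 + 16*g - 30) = -2*g^3 + 14*g^2 - 14*g - 30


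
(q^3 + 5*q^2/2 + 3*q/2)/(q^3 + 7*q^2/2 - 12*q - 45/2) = q*(q + 1)/(q^2 + 2*q - 15)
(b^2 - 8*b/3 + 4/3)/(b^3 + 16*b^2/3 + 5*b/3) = (3*b^2 - 8*b + 4)/(b*(3*b^2 + 16*b + 5))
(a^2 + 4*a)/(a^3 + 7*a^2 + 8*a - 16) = a/(a^2 + 3*a - 4)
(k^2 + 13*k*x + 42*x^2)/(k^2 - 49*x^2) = (-k - 6*x)/(-k + 7*x)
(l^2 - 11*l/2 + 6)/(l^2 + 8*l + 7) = (l^2 - 11*l/2 + 6)/(l^2 + 8*l + 7)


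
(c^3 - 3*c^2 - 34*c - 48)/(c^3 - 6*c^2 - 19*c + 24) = (c + 2)/(c - 1)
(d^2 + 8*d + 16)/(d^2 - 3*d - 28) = (d + 4)/(d - 7)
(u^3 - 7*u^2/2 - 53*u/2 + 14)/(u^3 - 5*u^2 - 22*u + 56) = (u - 1/2)/(u - 2)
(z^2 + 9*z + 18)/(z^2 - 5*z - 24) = (z + 6)/(z - 8)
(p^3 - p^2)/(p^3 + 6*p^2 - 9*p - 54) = p^2*(p - 1)/(p^3 + 6*p^2 - 9*p - 54)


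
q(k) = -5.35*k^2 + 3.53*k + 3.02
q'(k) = 3.53 - 10.7*k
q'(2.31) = -21.19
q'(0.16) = 1.82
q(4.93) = -109.61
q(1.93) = -10.10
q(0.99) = 1.27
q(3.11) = -37.75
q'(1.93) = -17.12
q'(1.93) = -17.12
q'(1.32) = -10.59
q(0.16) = 3.45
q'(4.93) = -49.22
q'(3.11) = -29.75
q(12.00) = -725.02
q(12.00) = -725.02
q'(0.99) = -7.06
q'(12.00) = -124.87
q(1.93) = -10.10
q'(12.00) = -124.87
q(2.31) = -17.37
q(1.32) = -1.64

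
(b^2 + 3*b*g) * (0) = 0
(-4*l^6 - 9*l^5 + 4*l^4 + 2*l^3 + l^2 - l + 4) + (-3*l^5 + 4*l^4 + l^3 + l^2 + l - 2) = -4*l^6 - 12*l^5 + 8*l^4 + 3*l^3 + 2*l^2 + 2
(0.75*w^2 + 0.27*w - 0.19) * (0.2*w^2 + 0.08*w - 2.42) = 0.15*w^4 + 0.114*w^3 - 1.8314*w^2 - 0.6686*w + 0.4598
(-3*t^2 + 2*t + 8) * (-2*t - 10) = 6*t^3 + 26*t^2 - 36*t - 80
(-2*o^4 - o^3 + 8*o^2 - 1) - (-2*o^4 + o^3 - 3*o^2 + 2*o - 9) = -2*o^3 + 11*o^2 - 2*o + 8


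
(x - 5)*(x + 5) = x^2 - 25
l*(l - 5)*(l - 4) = l^3 - 9*l^2 + 20*l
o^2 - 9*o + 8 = (o - 8)*(o - 1)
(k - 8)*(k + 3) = k^2 - 5*k - 24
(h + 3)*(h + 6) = h^2 + 9*h + 18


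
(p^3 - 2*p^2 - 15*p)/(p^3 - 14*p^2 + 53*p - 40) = p*(p + 3)/(p^2 - 9*p + 8)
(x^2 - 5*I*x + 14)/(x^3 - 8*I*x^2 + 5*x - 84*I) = (x + 2*I)/(x^2 - I*x + 12)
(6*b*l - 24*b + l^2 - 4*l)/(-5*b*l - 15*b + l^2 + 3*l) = (-6*b*l + 24*b - l^2 + 4*l)/(5*b*l + 15*b - l^2 - 3*l)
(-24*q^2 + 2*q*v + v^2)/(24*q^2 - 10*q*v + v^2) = (-6*q - v)/(6*q - v)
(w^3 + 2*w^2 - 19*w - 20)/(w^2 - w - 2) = (w^2 + w - 20)/(w - 2)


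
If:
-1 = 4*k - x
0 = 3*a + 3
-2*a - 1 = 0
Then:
No Solution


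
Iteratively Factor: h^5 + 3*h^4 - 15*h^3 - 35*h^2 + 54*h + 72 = (h + 1)*(h^4 + 2*h^3 - 17*h^2 - 18*h + 72) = (h + 1)*(h + 3)*(h^3 - h^2 - 14*h + 24) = (h + 1)*(h + 3)*(h + 4)*(h^2 - 5*h + 6) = (h - 3)*(h + 1)*(h + 3)*(h + 4)*(h - 2)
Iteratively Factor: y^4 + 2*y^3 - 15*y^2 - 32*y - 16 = (y - 4)*(y^3 + 6*y^2 + 9*y + 4) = (y - 4)*(y + 4)*(y^2 + 2*y + 1) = (y - 4)*(y + 1)*(y + 4)*(y + 1)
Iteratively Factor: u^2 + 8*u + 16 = (u + 4)*(u + 4)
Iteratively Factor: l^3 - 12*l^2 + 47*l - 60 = (l - 5)*(l^2 - 7*l + 12) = (l - 5)*(l - 3)*(l - 4)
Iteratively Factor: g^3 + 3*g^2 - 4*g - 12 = (g + 3)*(g^2 - 4) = (g + 2)*(g + 3)*(g - 2)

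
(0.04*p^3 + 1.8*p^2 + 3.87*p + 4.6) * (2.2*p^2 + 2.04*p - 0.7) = 0.088*p^5 + 4.0416*p^4 + 12.158*p^3 + 16.7548*p^2 + 6.675*p - 3.22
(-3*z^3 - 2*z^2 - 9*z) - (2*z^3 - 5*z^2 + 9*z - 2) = -5*z^3 + 3*z^2 - 18*z + 2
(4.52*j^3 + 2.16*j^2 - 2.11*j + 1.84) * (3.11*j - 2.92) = 14.0572*j^4 - 6.4808*j^3 - 12.8693*j^2 + 11.8836*j - 5.3728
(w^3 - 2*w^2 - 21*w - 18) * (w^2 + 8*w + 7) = w^5 + 6*w^4 - 30*w^3 - 200*w^2 - 291*w - 126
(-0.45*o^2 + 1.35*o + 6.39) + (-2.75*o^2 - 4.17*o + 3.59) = -3.2*o^2 - 2.82*o + 9.98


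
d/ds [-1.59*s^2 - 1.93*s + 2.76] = -3.18*s - 1.93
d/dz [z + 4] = 1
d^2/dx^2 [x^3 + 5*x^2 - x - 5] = 6*x + 10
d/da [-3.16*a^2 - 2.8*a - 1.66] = -6.32*a - 2.8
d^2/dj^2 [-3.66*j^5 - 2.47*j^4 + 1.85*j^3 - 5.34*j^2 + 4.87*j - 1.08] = -73.2*j^3 - 29.64*j^2 + 11.1*j - 10.68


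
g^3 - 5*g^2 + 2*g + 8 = (g - 4)*(g - 2)*(g + 1)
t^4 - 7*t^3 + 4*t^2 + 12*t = t*(t - 6)*(t - 2)*(t + 1)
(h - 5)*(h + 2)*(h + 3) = h^3 - 19*h - 30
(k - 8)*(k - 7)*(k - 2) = k^3 - 17*k^2 + 86*k - 112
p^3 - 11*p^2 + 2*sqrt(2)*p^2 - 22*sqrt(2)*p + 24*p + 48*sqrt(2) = (p - 8)*(p - 3)*(p + 2*sqrt(2))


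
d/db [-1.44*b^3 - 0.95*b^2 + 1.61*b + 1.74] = -4.32*b^2 - 1.9*b + 1.61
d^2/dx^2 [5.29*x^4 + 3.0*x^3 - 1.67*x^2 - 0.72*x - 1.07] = 63.48*x^2 + 18.0*x - 3.34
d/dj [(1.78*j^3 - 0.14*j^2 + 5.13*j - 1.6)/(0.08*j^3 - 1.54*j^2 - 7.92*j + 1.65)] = (5.55111512312578e-17*j^5 - 2.73*j^4 - 29.016*j^3 + 18.204*j^2 - 5.39*j - 4.2075)/(0.0064*j^6 - 0.2464*j^5 + 1.1044*j^4 + 24.6576*j^3 + 57.6444*j^2 - 26.136*j + 2.7225)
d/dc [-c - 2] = -1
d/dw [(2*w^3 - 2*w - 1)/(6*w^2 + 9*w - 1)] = (12*w^4 + 36*w^3 + 6*w^2 + 12*w + 11)/(36*w^4 + 108*w^3 + 69*w^2 - 18*w + 1)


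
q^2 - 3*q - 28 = (q - 7)*(q + 4)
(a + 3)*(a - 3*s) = a^2 - 3*a*s + 3*a - 9*s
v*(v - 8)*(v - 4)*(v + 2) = v^4 - 10*v^3 + 8*v^2 + 64*v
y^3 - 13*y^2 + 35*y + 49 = (y - 7)^2*(y + 1)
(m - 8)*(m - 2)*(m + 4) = m^3 - 6*m^2 - 24*m + 64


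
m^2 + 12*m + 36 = (m + 6)^2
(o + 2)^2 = o^2 + 4*o + 4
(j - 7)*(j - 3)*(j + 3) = j^3 - 7*j^2 - 9*j + 63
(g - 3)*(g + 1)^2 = g^3 - g^2 - 5*g - 3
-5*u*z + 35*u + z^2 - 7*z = (-5*u + z)*(z - 7)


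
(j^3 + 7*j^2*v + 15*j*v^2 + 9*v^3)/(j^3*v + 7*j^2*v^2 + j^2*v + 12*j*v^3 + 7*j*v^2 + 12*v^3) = (j^2 + 4*j*v + 3*v^2)/(v*(j^2 + 4*j*v + j + 4*v))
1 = 1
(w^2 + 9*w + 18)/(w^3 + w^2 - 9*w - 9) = (w + 6)/(w^2 - 2*w - 3)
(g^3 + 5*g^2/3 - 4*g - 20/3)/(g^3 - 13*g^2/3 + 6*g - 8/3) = (3*g^2 + 11*g + 10)/(3*g^2 - 7*g + 4)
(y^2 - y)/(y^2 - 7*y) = (y - 1)/(y - 7)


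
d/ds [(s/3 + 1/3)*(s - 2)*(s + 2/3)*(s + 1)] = 4*s^3/3 + 2*s^2/3 - 2*s - 4/3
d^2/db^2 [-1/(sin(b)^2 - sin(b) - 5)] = (-4*sin(b)^4 + 3*sin(b)^3 - 15*sin(b)^2 - sin(b) + 12)/(sin(b) + cos(b)^2 + 4)^3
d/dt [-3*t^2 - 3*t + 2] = -6*t - 3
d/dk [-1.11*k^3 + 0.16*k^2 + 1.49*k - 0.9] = -3.33*k^2 + 0.32*k + 1.49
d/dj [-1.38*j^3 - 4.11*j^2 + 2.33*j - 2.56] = -4.14*j^2 - 8.22*j + 2.33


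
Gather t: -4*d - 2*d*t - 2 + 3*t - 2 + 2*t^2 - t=-4*d + 2*t^2 + t*(2 - 2*d) - 4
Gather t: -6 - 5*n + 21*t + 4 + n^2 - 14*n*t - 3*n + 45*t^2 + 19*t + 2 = n^2 - 8*n + 45*t^2 + t*(40 - 14*n)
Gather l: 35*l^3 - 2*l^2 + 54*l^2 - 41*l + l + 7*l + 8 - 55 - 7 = 35*l^3 + 52*l^2 - 33*l - 54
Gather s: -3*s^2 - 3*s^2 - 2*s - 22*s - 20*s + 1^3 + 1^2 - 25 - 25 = -6*s^2 - 44*s - 48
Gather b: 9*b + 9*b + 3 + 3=18*b + 6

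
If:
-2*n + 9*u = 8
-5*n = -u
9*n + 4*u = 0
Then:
No Solution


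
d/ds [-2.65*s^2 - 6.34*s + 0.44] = -5.3*s - 6.34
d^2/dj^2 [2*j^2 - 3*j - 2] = 4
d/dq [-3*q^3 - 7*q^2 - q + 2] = -9*q^2 - 14*q - 1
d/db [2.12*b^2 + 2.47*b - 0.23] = 4.24*b + 2.47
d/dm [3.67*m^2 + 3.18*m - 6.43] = 7.34*m + 3.18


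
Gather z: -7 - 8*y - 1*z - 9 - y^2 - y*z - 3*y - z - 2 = -y^2 - 11*y + z*(-y - 2) - 18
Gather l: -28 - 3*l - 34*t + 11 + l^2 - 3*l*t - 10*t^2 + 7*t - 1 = l^2 + l*(-3*t - 3) - 10*t^2 - 27*t - 18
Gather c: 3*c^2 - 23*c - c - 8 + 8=3*c^2 - 24*c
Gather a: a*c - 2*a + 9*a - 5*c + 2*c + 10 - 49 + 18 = a*(c + 7) - 3*c - 21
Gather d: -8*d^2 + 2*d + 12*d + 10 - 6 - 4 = -8*d^2 + 14*d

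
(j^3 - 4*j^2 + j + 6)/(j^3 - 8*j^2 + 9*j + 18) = (j - 2)/(j - 6)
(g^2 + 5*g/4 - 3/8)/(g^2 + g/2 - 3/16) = 2*(2*g + 3)/(4*g + 3)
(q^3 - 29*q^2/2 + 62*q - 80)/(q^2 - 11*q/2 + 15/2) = (q^2 - 12*q + 32)/(q - 3)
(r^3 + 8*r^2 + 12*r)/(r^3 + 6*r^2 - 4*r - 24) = r/(r - 2)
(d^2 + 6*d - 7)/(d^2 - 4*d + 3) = (d + 7)/(d - 3)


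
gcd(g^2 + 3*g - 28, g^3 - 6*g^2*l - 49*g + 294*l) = g + 7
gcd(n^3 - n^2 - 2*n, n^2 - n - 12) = 1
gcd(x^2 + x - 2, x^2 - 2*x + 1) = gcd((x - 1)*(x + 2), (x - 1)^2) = x - 1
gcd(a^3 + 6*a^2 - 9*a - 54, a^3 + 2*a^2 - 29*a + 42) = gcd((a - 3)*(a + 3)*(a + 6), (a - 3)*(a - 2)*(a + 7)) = a - 3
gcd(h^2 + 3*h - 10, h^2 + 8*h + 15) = h + 5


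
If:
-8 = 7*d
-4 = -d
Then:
No Solution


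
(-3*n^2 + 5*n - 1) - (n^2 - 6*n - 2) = -4*n^2 + 11*n + 1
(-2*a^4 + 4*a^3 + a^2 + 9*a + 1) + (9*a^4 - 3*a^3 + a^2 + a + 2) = 7*a^4 + a^3 + 2*a^2 + 10*a + 3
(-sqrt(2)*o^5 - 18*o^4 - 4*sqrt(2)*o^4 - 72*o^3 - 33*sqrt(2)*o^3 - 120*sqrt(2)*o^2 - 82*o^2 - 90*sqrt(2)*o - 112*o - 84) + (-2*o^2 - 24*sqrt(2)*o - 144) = -sqrt(2)*o^5 - 18*o^4 - 4*sqrt(2)*o^4 - 72*o^3 - 33*sqrt(2)*o^3 - 120*sqrt(2)*o^2 - 84*o^2 - 114*sqrt(2)*o - 112*o - 228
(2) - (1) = 1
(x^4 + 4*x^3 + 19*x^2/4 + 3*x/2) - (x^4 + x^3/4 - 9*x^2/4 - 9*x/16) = 15*x^3/4 + 7*x^2 + 33*x/16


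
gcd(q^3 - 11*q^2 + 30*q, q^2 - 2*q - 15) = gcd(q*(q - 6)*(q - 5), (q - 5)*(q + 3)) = q - 5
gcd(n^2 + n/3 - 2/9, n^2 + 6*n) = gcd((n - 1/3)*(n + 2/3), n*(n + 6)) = 1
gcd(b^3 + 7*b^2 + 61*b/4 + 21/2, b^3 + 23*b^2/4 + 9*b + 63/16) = b^2 + 5*b + 21/4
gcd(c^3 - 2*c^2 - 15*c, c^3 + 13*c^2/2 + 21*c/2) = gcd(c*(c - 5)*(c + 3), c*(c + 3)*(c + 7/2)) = c^2 + 3*c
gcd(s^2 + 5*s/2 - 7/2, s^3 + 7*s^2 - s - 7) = s - 1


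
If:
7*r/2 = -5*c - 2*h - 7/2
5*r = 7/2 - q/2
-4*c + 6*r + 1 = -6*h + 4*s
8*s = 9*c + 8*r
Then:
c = -136*s/223 - 152/223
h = -318*s/223 - 619/446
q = -3760*s/223 - 149/223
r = 376*s/223 + 171/223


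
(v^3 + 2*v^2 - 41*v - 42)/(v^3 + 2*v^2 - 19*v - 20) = (v^2 + v - 42)/(v^2 + v - 20)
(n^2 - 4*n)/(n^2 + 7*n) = (n - 4)/(n + 7)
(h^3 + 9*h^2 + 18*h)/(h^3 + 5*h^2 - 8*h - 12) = h*(h + 3)/(h^2 - h - 2)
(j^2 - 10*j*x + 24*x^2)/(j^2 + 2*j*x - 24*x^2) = (j - 6*x)/(j + 6*x)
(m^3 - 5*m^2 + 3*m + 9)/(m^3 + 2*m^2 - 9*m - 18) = (m^2 - 2*m - 3)/(m^2 + 5*m + 6)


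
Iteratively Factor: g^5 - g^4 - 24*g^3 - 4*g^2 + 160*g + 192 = (g + 2)*(g^4 - 3*g^3 - 18*g^2 + 32*g + 96) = (g + 2)^2*(g^3 - 5*g^2 - 8*g + 48) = (g - 4)*(g + 2)^2*(g^2 - g - 12) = (g - 4)*(g + 2)^2*(g + 3)*(g - 4)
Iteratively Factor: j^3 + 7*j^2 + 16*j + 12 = (j + 2)*(j^2 + 5*j + 6) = (j + 2)*(j + 3)*(j + 2)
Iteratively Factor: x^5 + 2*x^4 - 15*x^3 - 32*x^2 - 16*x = (x)*(x^4 + 2*x^3 - 15*x^2 - 32*x - 16) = x*(x + 4)*(x^3 - 2*x^2 - 7*x - 4) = x*(x - 4)*(x + 4)*(x^2 + 2*x + 1) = x*(x - 4)*(x + 1)*(x + 4)*(x + 1)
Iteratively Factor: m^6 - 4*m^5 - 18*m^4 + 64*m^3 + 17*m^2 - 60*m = (m)*(m^5 - 4*m^4 - 18*m^3 + 64*m^2 + 17*m - 60) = m*(m - 5)*(m^4 + m^3 - 13*m^2 - m + 12) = m*(m - 5)*(m + 4)*(m^3 - 3*m^2 - m + 3) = m*(m - 5)*(m + 1)*(m + 4)*(m^2 - 4*m + 3) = m*(m - 5)*(m - 3)*(m + 1)*(m + 4)*(m - 1)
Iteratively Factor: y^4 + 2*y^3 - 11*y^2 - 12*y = (y + 1)*(y^3 + y^2 - 12*y) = (y + 1)*(y + 4)*(y^2 - 3*y) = y*(y + 1)*(y + 4)*(y - 3)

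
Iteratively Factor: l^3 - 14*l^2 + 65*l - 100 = (l - 5)*(l^2 - 9*l + 20) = (l - 5)*(l - 4)*(l - 5)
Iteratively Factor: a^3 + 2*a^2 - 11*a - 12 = (a - 3)*(a^2 + 5*a + 4) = (a - 3)*(a + 4)*(a + 1)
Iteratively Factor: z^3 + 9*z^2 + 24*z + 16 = (z + 1)*(z^2 + 8*z + 16) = (z + 1)*(z + 4)*(z + 4)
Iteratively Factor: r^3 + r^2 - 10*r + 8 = (r - 2)*(r^2 + 3*r - 4) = (r - 2)*(r + 4)*(r - 1)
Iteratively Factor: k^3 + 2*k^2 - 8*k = (k + 4)*(k^2 - 2*k) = k*(k + 4)*(k - 2)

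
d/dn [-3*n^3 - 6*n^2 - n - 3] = -9*n^2 - 12*n - 1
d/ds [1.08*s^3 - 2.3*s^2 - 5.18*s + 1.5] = 3.24*s^2 - 4.6*s - 5.18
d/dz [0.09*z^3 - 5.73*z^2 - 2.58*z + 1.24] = 0.27*z^2 - 11.46*z - 2.58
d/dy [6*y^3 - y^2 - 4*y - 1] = 18*y^2 - 2*y - 4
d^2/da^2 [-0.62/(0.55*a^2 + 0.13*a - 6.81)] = (0.3751*a^2 + 0.08866*a - 0.62*(1.1*a + 0.13)*(2.2*a + 0.26) - 4.64442)/(0.55*a^2 + 0.13*a - 6.81)^3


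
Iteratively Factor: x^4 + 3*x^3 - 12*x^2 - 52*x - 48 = (x + 3)*(x^3 - 12*x - 16) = (x - 4)*(x + 3)*(x^2 + 4*x + 4) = (x - 4)*(x + 2)*(x + 3)*(x + 2)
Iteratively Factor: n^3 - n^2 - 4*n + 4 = (n + 2)*(n^2 - 3*n + 2) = (n - 2)*(n + 2)*(n - 1)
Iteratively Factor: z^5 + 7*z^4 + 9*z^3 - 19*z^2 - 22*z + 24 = (z + 4)*(z^4 + 3*z^3 - 3*z^2 - 7*z + 6) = (z + 2)*(z + 4)*(z^3 + z^2 - 5*z + 3) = (z + 2)*(z + 3)*(z + 4)*(z^2 - 2*z + 1) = (z - 1)*(z + 2)*(z + 3)*(z + 4)*(z - 1)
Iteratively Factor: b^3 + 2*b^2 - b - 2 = (b - 1)*(b^2 + 3*b + 2) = (b - 1)*(b + 1)*(b + 2)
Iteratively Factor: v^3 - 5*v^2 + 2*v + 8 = (v - 2)*(v^2 - 3*v - 4) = (v - 2)*(v + 1)*(v - 4)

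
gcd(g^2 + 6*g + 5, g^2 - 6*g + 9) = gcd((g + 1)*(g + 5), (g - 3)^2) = 1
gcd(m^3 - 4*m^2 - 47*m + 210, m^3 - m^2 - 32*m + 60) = m - 5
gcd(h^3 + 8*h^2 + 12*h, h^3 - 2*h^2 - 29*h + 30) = 1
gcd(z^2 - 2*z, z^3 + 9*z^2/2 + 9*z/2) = z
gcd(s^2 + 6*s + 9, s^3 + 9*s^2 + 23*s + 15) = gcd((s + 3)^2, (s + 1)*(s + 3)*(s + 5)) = s + 3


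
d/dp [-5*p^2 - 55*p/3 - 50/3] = -10*p - 55/3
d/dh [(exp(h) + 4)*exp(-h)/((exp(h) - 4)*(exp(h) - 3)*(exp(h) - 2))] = (-3*exp(4*h) + 2*exp(3*h) + 82*exp(2*h) - 208*exp(h) + 96)*exp(-h)/(exp(6*h) - 18*exp(5*h) + 133*exp(4*h) - 516*exp(3*h) + 1108*exp(2*h) - 1248*exp(h) + 576)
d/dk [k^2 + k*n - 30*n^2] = 2*k + n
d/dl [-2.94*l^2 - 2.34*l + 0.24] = -5.88*l - 2.34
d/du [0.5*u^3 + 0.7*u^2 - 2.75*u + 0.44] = 1.5*u^2 + 1.4*u - 2.75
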